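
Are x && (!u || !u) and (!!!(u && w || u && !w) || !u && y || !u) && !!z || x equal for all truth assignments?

E1: x && (!u || !u)
    = x && !u   [idempotence]
E2: (!!!(u && w || u && !w) || !u && y || !u) && !!z || x
    = (!!!u || !u && y || !u) && !!z || x   [distribution]
    = (!!!u || !u) && !!z || x   [absorption]
    = (!u || !u) && !!z || x   [double negation]
    = !u && !!z || x   [idempotence]
    = !u && z || x   [double negation]
These differ: at u=0, w=0, x=0, y=1, z=1, E1 = 0 but E2 = 1.

No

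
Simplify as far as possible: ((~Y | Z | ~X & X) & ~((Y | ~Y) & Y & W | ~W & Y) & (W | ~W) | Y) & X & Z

((~Y | Z | ~X & X) & ~((Y | ~Y) & Y & W | ~W & Y) & (W | ~W) | Y) & X & Z
= ((~Y | Z | ~X & X) & ~((Y | ~Y) & Y & W | ~W & Y) | Y) & X & Z
= ((~Y | Z) & ~((Y | ~Y) & Y & W | ~W & Y) | Y) & X & Z
= ((~Y | Z) & ~(Y & W | ~W & Y) | Y) & X & Z
= ((~Y | Z) & ~Y | Y) & X & Z
= (~Y | Y) & X & Z
= X & Z

X & Z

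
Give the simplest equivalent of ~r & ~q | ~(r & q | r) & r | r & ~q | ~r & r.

~q

~r & ~q | ~(r & q | r) & r | r & ~q | ~r & r
= ~r & ~q | ~(r & q | r) & r | r & ~q   (complement / identity)
= ~r & ~q | ~r & r | r & ~q   (absorption)
= ~r & ~q | r & ~q   (complement / identity)
= ~q   (distribution)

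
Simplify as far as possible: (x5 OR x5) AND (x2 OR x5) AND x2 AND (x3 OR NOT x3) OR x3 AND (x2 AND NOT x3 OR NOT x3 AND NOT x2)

x5 AND x2

(x5 OR x5) AND (x2 OR x5) AND x2 AND (x3 OR NOT x3) OR x3 AND (x2 AND NOT x3 OR NOT x3 AND NOT x2)
= (x5 OR x5 AND x2) AND x2 AND (x3 OR NOT x3) OR x3 AND (x2 AND NOT x3 OR NOT x3 AND NOT x2)   — distribution
= x5 AND x2 AND (x3 OR NOT x3) OR x3 AND (x2 AND NOT x3 OR NOT x3 AND NOT x2)   — absorption
= x5 AND x2 AND (x3 OR NOT x3) OR x3 AND NOT x3   — distribution
= x5 AND x2 AND (x3 OR NOT x3)   — complement / identity
= x5 AND x2   — complement / identity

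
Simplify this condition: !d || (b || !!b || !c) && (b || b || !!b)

!d || (b || !!b || !c) && (b || b || !!b)
= !d || (b || !!b || !c) && (b || !!b)
= !d || b || !!b
= !d || b || b
= !d || b

!d || b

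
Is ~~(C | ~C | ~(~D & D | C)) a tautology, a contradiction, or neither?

tautology

~~(C | ~C | ~(~D & D | C))
= C | ~C | ~(~D & D | C)
= C | ~C | ~C
= C | ~C
= 1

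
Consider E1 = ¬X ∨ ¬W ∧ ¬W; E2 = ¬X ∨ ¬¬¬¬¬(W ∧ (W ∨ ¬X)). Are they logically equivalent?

E1: ¬X ∨ ¬W ∧ ¬W
    = ¬X ∨ ¬W   [idempotence]
E2: ¬X ∨ ¬¬¬¬¬(W ∧ (W ∨ ¬X))
    = ¬X ∨ ¬¬¬(W ∧ (W ∨ ¬X))   [double negation]
    = ¬X ∨ ¬¬¬W   [absorption]
    = ¬X ∨ ¬W   [double negation]
Both reduce to ¬X ∨ ¬W, so they are equivalent.

Yes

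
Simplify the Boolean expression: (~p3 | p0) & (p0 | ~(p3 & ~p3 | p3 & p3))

(~p3 | p0) & (p0 | ~(p3 & ~p3 | p3 & p3))
= (~p3 | p0) & (p0 | ~p3)   [distribution]
= ~p3 & ~p3 | p0   [distribution]
= ~p3 | p0   [idempotence]

~p3 | p0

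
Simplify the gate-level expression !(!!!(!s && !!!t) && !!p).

!(!!!(!s && !!!t) && !!p)
= !!(!s && !!!t) || !p
= !!(!s && !t) || !p
= !s && !t || !p

!s && !t || !p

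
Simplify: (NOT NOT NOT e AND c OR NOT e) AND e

FALSE

(NOT NOT NOT e AND c OR NOT e) AND e
= (NOT e AND c OR NOT e) AND e   [double negation]
= NOT e AND e   [absorption]
= FALSE   [complement]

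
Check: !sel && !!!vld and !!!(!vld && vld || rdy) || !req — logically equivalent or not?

E1: !sel && !!!vld
    = !sel && !vld   — double negation
E2: !!!(!vld && vld || rdy) || !req
    = !!!rdy || !req   — complement / identity
    = !rdy || !req   — double negation
These differ: at rdy=0, req=0, sel=1, vld=1, E1 = 0 but E2 = 1.

No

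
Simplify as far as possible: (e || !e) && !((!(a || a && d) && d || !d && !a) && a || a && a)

!a

(e || !e) && !((!(a || a && d) && d || !d && !a) && a || a && a)
= (e || !e) && !((!a && d || !d && !a) && a || a && a)   — absorption
= (e || !e) && !(!a && a || a && a)   — distribution
= !(!a && a || a && a)   — complement / identity
= !a   — distribution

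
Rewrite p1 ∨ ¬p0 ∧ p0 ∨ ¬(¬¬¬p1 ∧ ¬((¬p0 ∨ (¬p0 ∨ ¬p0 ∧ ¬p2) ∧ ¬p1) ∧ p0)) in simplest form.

p1 ∨ ¬p0 ∧ p0 ∨ ¬(¬¬¬p1 ∧ ¬((¬p0 ∨ (¬p0 ∨ ¬p0 ∧ ¬p2) ∧ ¬p1) ∧ p0))
= p1 ∨ ¬p0 ∧ p0 ∨ ¬¬p1 ∨ (¬p0 ∨ (¬p0 ∨ ¬p0 ∧ ¬p2) ∧ ¬p1) ∧ p0   (De Morgan)
= p1 ∨ ¬p0 ∧ p0 ∨ ¬¬p1 ∨ (¬p0 ∨ ¬p0 ∧ ¬p1) ∧ p0   (absorption)
= p1 ∨ ¬p0 ∧ p0 ∨ p1 ∨ (¬p0 ∨ ¬p0 ∧ ¬p1) ∧ p0   (double negation)
= p1 ∨ ¬p0 ∧ p0 ∨ p1 ∨ ¬p0 ∧ p0   (absorption)
= p1 ∨ ¬p0 ∧ p0   (idempotence)
= p1   (complement / identity)

p1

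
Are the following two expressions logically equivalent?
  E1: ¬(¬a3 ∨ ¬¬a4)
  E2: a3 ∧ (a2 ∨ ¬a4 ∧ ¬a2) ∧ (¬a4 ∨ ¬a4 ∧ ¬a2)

E1: ¬(¬a3 ∨ ¬¬a4)
    = a3 ∧ ¬a4   (De Morgan)
E2: a3 ∧ (a2 ∨ ¬a4 ∧ ¬a2) ∧ (¬a4 ∨ ¬a4 ∧ ¬a2)
    = a3 ∧ (¬a4 ∧ ¬a2 ∨ a2 ∧ ¬a4)   (distribution)
    = a3 ∧ ¬a4   (distribution)
Both reduce to a3 ∧ ¬a4, so they are equivalent.

Yes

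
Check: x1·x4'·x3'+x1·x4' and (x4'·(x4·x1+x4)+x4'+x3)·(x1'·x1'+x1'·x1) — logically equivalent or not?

No

E1: x1·x4'·x3'+x1·x4'
    = x1·x4'
E2: (x4'·(x4·x1+x4)+x4'+x3)·(x1'·x1'+x1'·x1)
    = (x4'·x4+x4'+x3)·(x1'·x1'+x1'·x1)
    = (x4'·x4+x4'+x3)·x1'
    = (x4'+x3)·x1'
These differ: at x1=1, x3=1, x4=0, E1 = 1 but E2 = 0.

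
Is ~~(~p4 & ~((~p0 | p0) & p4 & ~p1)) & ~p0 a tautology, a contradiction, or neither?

~~(~p4 & ~((~p0 | p0) & p4 & ~p1)) & ~p0
= ~(p4 | (~p0 | p0) & p4 & ~p1) & ~p0   (De Morgan)
= ~(p4 | p4 & ~p1) & ~p0   (complement / identity)
= ~p4 & ~p0   (absorption)
This depends on p0, p4, so it is not a constant.

neither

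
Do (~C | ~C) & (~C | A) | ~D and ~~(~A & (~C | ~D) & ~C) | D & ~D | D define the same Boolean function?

No

E1: (~C | ~C) & (~C | A) | ~D
    = ~C & A | ~C | ~D   [distribution]
    = ~C | ~D   [absorption]
E2: ~~(~A & (~C | ~D) & ~C) | D & ~D | D
    = ~~(~A & ~C) | D & ~D | D   [absorption]
    = ~~(~A & ~C) | D   [complement / identity]
    = ~A & ~C | D   [double negation]
These differ: at A=0, C=1, D=0, E1 = 1 but E2 = 0.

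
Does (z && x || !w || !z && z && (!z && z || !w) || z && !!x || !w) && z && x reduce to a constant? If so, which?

(z && x || !w || !z && z && (!z && z || !w) || z && !!x || !w) && z && x
= (z && x || !w || !z && z || z && !!x || !w) && z && x   [absorption]
= (z && x || !w || !z && z || z && x || !w) && z && x   [double negation]
= (z && x || !w || z && x || !w) && z && x   [complement / identity]
= (z && x || !w) && z && x   [idempotence]
= z && x   [absorption]
This depends on x, z, so it is not a constant.

no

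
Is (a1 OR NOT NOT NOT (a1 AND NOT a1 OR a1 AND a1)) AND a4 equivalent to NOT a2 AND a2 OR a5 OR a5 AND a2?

E1: (a1 OR NOT NOT NOT (a1 AND NOT a1 OR a1 AND a1)) AND a4
    = (a1 OR NOT NOT NOT a1) AND a4   — distribution
    = (a1 OR NOT a1) AND a4   — double negation
    = a4   — complement / identity
E2: NOT a2 AND a2 OR a5 OR a5 AND a2
    = a5 OR a5 AND a2   — complement / identity
    = a5   — absorption
These differ: at a1=0, a2=0, a4=0, a5=1, E1 = 0 but E2 = 1.

No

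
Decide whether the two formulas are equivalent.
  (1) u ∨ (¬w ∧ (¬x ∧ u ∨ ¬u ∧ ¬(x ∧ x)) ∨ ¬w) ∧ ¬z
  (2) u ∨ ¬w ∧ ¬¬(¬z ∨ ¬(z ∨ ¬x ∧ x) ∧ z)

E1: u ∨ (¬w ∧ (¬x ∧ u ∨ ¬u ∧ ¬(x ∧ x)) ∨ ¬w) ∧ ¬z
    = u ∨ (¬w ∧ (¬x ∧ u ∨ ¬u ∧ ¬x) ∨ ¬w) ∧ ¬z
    = u ∨ (¬w ∧ ¬x ∨ ¬w) ∧ ¬z
    = u ∨ ¬w ∧ ¬z
E2: u ∨ ¬w ∧ ¬¬(¬z ∨ ¬(z ∨ ¬x ∧ x) ∧ z)
    = u ∨ ¬w ∧ ¬¬(¬z ∨ ¬z ∧ z)
    = u ∨ ¬w ∧ (¬z ∨ ¬z ∧ z)
    = u ∨ ¬w ∧ ¬z
Both reduce to u ∨ ¬w ∧ ¬z, so they are equivalent.

Yes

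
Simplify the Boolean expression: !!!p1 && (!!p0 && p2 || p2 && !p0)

!p1 && p2

!!!p1 && (!!p0 && p2 || p2 && !p0)
= !p1 && (!!p0 && p2 || p2 && !p0)   (double negation)
= !p1 && (p0 && p2 || p2 && !p0)   (double negation)
= !p1 && p2   (distribution)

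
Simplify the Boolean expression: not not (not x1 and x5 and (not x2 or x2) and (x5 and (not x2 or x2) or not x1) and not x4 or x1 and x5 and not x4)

not not (not x1 and x5 and (not x2 or x2) and (x5 and (not x2 or x2) or not x1) and not x4 or x1 and x5 and not x4)
= not not (not x1 and x5 and (not x2 or x2) and not x4 or x1 and x5 and not x4)   (absorption)
= not x1 and x5 and (not x2 or x2) and not x4 or x1 and x5 and not x4   (double negation)
= not x1 and x5 and not x4 or x1 and x5 and not x4   (complement / identity)
= x5 and not x4   (distribution)

x5 and not x4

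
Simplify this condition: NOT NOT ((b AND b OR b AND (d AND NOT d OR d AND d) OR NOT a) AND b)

NOT NOT ((b AND b OR b AND (d AND NOT d OR d AND d) OR NOT a) AND b)
= NOT NOT ((b AND (b OR d AND NOT d OR d AND d) OR NOT a) AND b)   (distribution)
= NOT NOT ((b AND (b OR d) OR NOT a) AND b)   (distribution)
= NOT NOT ((b OR NOT a) AND b)   (absorption)
= (b OR NOT a) AND b   (double negation)
= b   (absorption)

b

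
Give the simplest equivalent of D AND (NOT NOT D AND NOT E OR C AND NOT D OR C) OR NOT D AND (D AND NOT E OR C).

D AND (NOT NOT D AND NOT E OR C AND NOT D OR C) OR NOT D AND (D AND NOT E OR C)
= D AND (D AND NOT E OR C AND NOT D OR C) OR NOT D AND (D AND NOT E OR C)
= D AND (D AND NOT E OR C) OR NOT D AND (D AND NOT E OR C)
= D AND NOT E OR C

D AND NOT E OR C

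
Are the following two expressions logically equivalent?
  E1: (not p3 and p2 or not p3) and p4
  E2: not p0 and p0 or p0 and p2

No

E1: (not p3 and p2 or not p3) and p4
    = not p3 and p4   (absorption)
E2: not p0 and p0 or p0 and p2
    = p0 and p2   (complement / identity)
These differ: at p0=1, p2=1, p3=0, p4=0, E1 = 0 but E2 = 1.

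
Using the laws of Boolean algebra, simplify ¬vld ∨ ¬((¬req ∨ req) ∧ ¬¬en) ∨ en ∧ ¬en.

¬vld ∨ ¬((¬req ∨ req) ∧ ¬¬en) ∨ en ∧ ¬en
= ¬vld ∨ ¬¬¬en ∨ en ∧ ¬en
= ¬vld ∨ ¬en ∨ en ∧ ¬en
= ¬vld ∨ ¬en

¬vld ∨ ¬en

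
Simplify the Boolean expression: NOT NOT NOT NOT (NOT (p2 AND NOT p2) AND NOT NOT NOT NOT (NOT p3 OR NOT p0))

NOT p3 OR NOT p0

NOT NOT NOT NOT (NOT (p2 AND NOT p2) AND NOT NOT NOT NOT (NOT p3 OR NOT p0))
= NOT NOT NOT (p2 AND NOT p2 OR NOT NOT NOT (NOT p3 OR NOT p0))   [De Morgan]
= NOT (p2 AND NOT p2 OR NOT NOT NOT (NOT p3 OR NOT p0))   [double negation]
= NOT NOT NOT NOT (NOT p3 OR NOT p0)   [complement / identity]
= NOT NOT (NOT p3 OR NOT p0)   [double negation]
= NOT p3 OR NOT p0   [double negation]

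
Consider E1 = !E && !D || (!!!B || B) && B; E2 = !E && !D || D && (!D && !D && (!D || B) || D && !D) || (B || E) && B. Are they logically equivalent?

Yes

E1: !E && !D || (!!!B || B) && B
    = !E && !D || (!B || B) && B   (double negation)
    = !E && !D || B   (complement / identity)
E2: !E && !D || D && (!D && !D && (!D || B) || D && !D) || (B || E) && B
    = !E && !D || D && (!D && !D || D && !D) || (B || E) && B   (absorption)
    = !E && !D || D && !D || (B || E) && B   (distribution)
    = !E && !D || D && !D || B   (absorption)
    = !E && !D || B   (complement / identity)
Both reduce to !E && !D || B, so they are equivalent.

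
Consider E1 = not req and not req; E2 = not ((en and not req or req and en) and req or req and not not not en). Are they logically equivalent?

Yes

E1: not req and not req
    = not req   [idempotence]
E2: not ((en and not req or req and en) and req or req and not not not en)
    = not ((en and not req or req and en) and req or req and not en)   [double negation]
    = not (en and req or req and not en)   [distribution]
    = not req   [distribution]
Both reduce to not req, so they are equivalent.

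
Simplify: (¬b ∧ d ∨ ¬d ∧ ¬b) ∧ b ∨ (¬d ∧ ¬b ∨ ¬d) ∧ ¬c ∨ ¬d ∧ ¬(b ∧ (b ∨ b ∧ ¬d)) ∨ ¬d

¬d

(¬b ∧ d ∨ ¬d ∧ ¬b) ∧ b ∨ (¬d ∧ ¬b ∨ ¬d) ∧ ¬c ∨ ¬d ∧ ¬(b ∧ (b ∨ b ∧ ¬d)) ∨ ¬d
= ¬b ∧ b ∨ (¬d ∧ ¬b ∨ ¬d) ∧ ¬c ∨ ¬d ∧ ¬(b ∧ (b ∨ b ∧ ¬d)) ∨ ¬d   — distribution
= ¬b ∧ b ∨ (¬d ∧ ¬b ∨ ¬d) ∧ ¬c ∨ ¬d ∧ ¬(b ∧ b) ∨ ¬d   — absorption
= ¬b ∧ b ∨ (¬d ∧ ¬b ∨ ¬d) ∧ ¬c ∨ ¬d ∧ ¬b ∨ ¬d   — idempotence
= ¬b ∧ b ∨ ¬d ∧ ¬b ∨ ¬d   — absorption
= ¬b ∧ b ∨ ¬d   — absorption
= ¬d   — complement / identity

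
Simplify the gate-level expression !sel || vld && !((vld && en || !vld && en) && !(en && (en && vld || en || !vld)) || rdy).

!sel || vld && !rdy

!sel || vld && !((vld && en || !vld && en) && !(en && (en && vld || en || !vld)) || rdy)
= !sel || vld && !((vld && en || !vld && en) && !(en && (en || !vld)) || rdy)
= !sel || vld && !(en && !(en && (en || !vld)) || rdy)
= !sel || vld && !(en && !en || rdy)
= !sel || vld && !rdy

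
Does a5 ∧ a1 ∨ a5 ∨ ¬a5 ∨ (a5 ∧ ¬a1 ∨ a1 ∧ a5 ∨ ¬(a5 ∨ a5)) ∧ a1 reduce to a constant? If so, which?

a5 ∧ a1 ∨ a5 ∨ ¬a5 ∨ (a5 ∧ ¬a1 ∨ a1 ∧ a5 ∨ ¬(a5 ∨ a5)) ∧ a1
= a5 ∧ a1 ∨ a5 ∨ ¬a5 ∨ (a5 ∨ ¬(a5 ∨ a5)) ∧ a1   [distribution]
= a5 ∨ ¬a5 ∨ (a5 ∨ ¬(a5 ∨ a5)) ∧ a1   [absorption]
= a5 ∨ ¬a5 ∨ (a5 ∨ ¬a5) ∧ a1   [idempotence]
= a5 ∨ ¬a5   [absorption]
= True   [complement]

yes, True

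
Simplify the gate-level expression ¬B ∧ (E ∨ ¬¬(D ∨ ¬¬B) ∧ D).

¬B ∧ (E ∨ D)

¬B ∧ (E ∨ ¬¬(D ∨ ¬¬B) ∧ D)
= ¬B ∧ (E ∨ ¬¬(D ∨ B) ∧ D)   — double negation
= ¬B ∧ (E ∨ (D ∨ B) ∧ D)   — double negation
= ¬B ∧ (E ∨ D)   — absorption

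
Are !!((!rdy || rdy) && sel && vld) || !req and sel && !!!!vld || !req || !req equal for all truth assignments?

Yes

E1: !!((!rdy || rdy) && sel && vld) || !req
    = (!rdy || rdy) && sel && vld || !req   [double negation]
    = sel && vld || !req   [complement / identity]
E2: sel && !!!!vld || !req || !req
    = sel && !!vld || !req || !req   [double negation]
    = sel && !!vld || !req   [idempotence]
    = sel && vld || !req   [double negation]
Both reduce to sel && vld || !req, so they are equivalent.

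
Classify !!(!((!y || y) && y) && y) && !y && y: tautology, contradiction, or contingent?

contradiction

!!(!((!y || y) && y) && y) && !y && y
= !!(!y && y) && !y && y   — complement / identity
= !y && y && !y && y   — double negation
= !y && y   — idempotence
= false   — complement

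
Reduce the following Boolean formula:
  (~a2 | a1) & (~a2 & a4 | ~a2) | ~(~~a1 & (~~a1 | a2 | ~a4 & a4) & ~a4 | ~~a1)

(~a2 | a1) & (~a2 & a4 | ~a2) | ~(~~a1 & (~~a1 | a2 | ~a4 & a4) & ~a4 | ~~a1)
= (~a2 | a1) & (~a2 & a4 | ~a2) | ~(~~a1 & (~~a1 | a2) & ~a4 | ~~a1)   [complement / identity]
= (~a2 | a1) & ~a2 | ~(~~a1 & (~~a1 | a2) & ~a4 | ~~a1)   [absorption]
= ~a2 | ~(~~a1 & (~~a1 | a2) & ~a4 | ~~a1)   [absorption]
= ~a2 | ~(~~a1 & ~a4 | ~~a1)   [absorption]
= ~a2 | ~~~a1   [absorption]
= ~a2 | ~a1   [double negation]

~a2 | ~a1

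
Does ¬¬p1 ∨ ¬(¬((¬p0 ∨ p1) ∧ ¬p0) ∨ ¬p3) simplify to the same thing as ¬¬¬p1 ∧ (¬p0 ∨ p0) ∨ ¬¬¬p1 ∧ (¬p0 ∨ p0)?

No

E1: ¬¬p1 ∨ ¬(¬((¬p0 ∨ p1) ∧ ¬p0) ∨ ¬p3)
    = ¬¬p1 ∨ ¬(¬¬p0 ∨ ¬p3)   (absorption)
    = p1 ∨ ¬(¬¬p0 ∨ ¬p3)   (double negation)
    = p1 ∨ ¬p0 ∧ p3   (De Morgan)
E2: ¬¬¬p1 ∧ (¬p0 ∨ p0) ∨ ¬¬¬p1 ∧ (¬p0 ∨ p0)
    = ¬¬¬p1 ∧ (¬p0 ∨ p0)   (idempotence)
    = ¬¬¬p1   (complement / identity)
    = ¬p1   (double negation)
These differ: at p0=1, p1=1, p3=0, E1 = 1 but E2 = 0.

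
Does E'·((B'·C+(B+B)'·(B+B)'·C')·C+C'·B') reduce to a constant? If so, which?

no

E'·((B'·C+(B+B)'·(B+B)'·C')·C+C'·B')
= E'·((B'·C+(B+B)'·C')·C+C'·B')   — idempotence
= E'·((B'·C+B'·C')·C+C'·B')   — idempotence
= E'·(B'·C+C'·B')   — distribution
= E'·B'   — distribution
This depends on B, E, so it is not a constant.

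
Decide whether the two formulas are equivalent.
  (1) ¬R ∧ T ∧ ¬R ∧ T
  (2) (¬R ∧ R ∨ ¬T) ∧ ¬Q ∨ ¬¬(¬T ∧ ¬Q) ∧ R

No

E1: ¬R ∧ T ∧ ¬R ∧ T
    = ¬R ∧ T   — idempotence
E2: (¬R ∧ R ∨ ¬T) ∧ ¬Q ∨ ¬¬(¬T ∧ ¬Q) ∧ R
    = ¬T ∧ ¬Q ∨ ¬¬(¬T ∧ ¬Q) ∧ R   — complement / identity
    = ¬T ∧ ¬Q ∨ ¬T ∧ ¬Q ∧ R   — double negation
    = ¬T ∧ ¬Q   — absorption
These differ: at Q=0, R=0, T=0, E1 = 0 but E2 = 1.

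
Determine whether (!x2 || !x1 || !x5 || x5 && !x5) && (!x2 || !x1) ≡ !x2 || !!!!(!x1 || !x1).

E1: (!x2 || !x1 || !x5 || x5 && !x5) && (!x2 || !x1)
    = (!x2 || !x1 || !x5) && (!x2 || !x1)   (complement / identity)
    = !x2 || !x1   (absorption)
E2: !x2 || !!!!(!x1 || !x1)
    = !x2 || !!!(x1 && x1)   (De Morgan)
    = !x2 || !(x1 && x1)   (double negation)
    = !x2 || !x1   (idempotence)
Both reduce to !x2 || !x1, so they are equivalent.

Yes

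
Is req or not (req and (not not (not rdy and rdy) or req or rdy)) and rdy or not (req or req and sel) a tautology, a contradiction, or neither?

req or not (req and (not not (not rdy and rdy) or req or rdy)) and rdy or not (req or req and sel)
= req or not (req and (not rdy and rdy or req or rdy)) and rdy or not (req or req and sel)   [double negation]
= req or not (req and (req or rdy)) and rdy or not (req or req and sel)   [complement / identity]
= req or not (req and (req or rdy)) and rdy or not req   [absorption]
= req or not req and rdy or not req   [absorption]
= req or not req   [absorption]
= True   [complement]

tautology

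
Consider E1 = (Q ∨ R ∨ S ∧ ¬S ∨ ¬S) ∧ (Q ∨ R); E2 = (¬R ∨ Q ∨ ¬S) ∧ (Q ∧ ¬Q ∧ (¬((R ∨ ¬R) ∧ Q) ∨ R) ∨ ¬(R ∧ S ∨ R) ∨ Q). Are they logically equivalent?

E1: (Q ∨ R ∨ S ∧ ¬S ∨ ¬S) ∧ (Q ∨ R)
    = (Q ∨ R ∨ ¬S) ∧ (Q ∨ R)   — complement / identity
    = Q ∨ R   — absorption
E2: (¬R ∨ Q ∨ ¬S) ∧ (Q ∧ ¬Q ∧ (¬((R ∨ ¬R) ∧ Q) ∨ R) ∨ ¬(R ∧ S ∨ R) ∨ Q)
    = (¬R ∨ Q ∨ ¬S) ∧ (Q ∧ ¬Q ∧ (¬((R ∨ ¬R) ∧ Q) ∨ R) ∨ ¬R ∨ Q)   — absorption
    = (¬R ∨ Q ∨ ¬S) ∧ (Q ∧ ¬Q ∧ (¬Q ∨ R) ∨ ¬R ∨ Q)   — complement / identity
    = (¬R ∨ Q ∨ ¬S) ∧ (Q ∧ ¬Q ∨ ¬R ∨ Q)   — absorption
    = (¬R ∨ Q ∨ ¬S) ∧ (¬R ∨ Q)   — complement / identity
    = ¬R ∨ Q   — absorption
These differ: at Q=0, R=0, S=1, E1 = 0 but E2 = 1.

No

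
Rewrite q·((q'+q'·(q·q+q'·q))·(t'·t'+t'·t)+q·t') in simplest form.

q·t'

q·((q'+q'·(q·q+q'·q))·(t'·t'+t'·t)+q·t')
= q·((q'+q'·(q·q+q'·q))·t'+q·t')   [distribution]
= q·((q'+q'·q)·t'+q·t')   [distribution]
= q·(q'·t'+q·t')   [complement / identity]
= q·t'   [distribution]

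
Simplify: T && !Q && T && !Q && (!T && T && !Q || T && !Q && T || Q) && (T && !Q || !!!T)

T && !Q

T && !Q && T && !Q && (!T && T && !Q || T && !Q && T || Q) && (T && !Q || !!!T)
= T && !Q && T && !Q && (T && !Q || Q) && (T && !Q || !!!T)   [distribution]
= T && !Q && T && !Q && (T && !Q || Q) && (T && !Q || !T)   [double negation]
= T && !Q && T && !Q && (T && !Q || !T)   [absorption]
= T && !Q && T && !Q   [absorption]
= T && !Q   [idempotence]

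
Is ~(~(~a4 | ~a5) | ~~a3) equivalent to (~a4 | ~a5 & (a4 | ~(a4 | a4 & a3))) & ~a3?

E1: ~(~(~a4 | ~a5) | ~~a3)
    = (~a4 | ~a5) & ~a3
E2: (~a4 | ~a5 & (a4 | ~(a4 | a4 & a3))) & ~a3
    = (~a4 | ~a5 & (a4 | ~a4)) & ~a3
    = (~a4 | ~a5) & ~a3
Both reduce to (~a4 | ~a5) & ~a3, so they are equivalent.

Yes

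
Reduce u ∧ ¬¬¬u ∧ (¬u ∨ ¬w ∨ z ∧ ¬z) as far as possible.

u ∧ ¬¬¬u ∧ (¬u ∨ ¬w ∨ z ∧ ¬z)
= u ∧ ¬u ∧ (¬u ∨ ¬w ∨ z ∧ ¬z)
= u ∧ ¬u ∧ (¬u ∨ ¬w)
= u ∧ ¬u
= False

False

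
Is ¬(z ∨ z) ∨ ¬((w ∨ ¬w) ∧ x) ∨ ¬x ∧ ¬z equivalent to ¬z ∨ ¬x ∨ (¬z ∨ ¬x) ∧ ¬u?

E1: ¬(z ∨ z) ∨ ¬((w ∨ ¬w) ∧ x) ∨ ¬x ∧ ¬z
    = ¬(z ∨ z) ∨ ¬x ∨ ¬x ∧ ¬z   — complement / identity
    = ¬z ∨ ¬x ∨ ¬x ∧ ¬z   — idempotence
    = ¬z ∨ ¬x   — absorption
E2: ¬z ∨ ¬x ∨ (¬z ∨ ¬x) ∧ ¬u
    = ¬z ∨ ¬x   — absorption
Both reduce to ¬z ∨ ¬x, so they are equivalent.

Yes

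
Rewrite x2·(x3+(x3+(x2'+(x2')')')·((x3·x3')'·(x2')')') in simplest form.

x2·(x3+(x3+(x2'+(x2')')')·((x3·x3')'·(x2')')')
= x2·(x3+(x3+(x2'+(x2')')')·(x3·x3'+x2'))   [De Morgan]
= x2·(x3+(x3+x2·x2')·(x3·x3'+x2'))   [De Morgan]
= x2·(x3+(x3+x2·x2')·x2')   [complement / identity]
= x2·(x3+x3·x2')   [complement / identity]
= x2·x3   [absorption]

x2·x3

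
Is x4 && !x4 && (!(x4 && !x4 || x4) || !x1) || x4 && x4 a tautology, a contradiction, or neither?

neither

x4 && !x4 && (!(x4 && !x4 || x4) || !x1) || x4 && x4
= x4 && !x4 && (!x4 || !x1) || x4 && x4   [complement / identity]
= x4 && !x4 || x4 && x4   [absorption]
= x4   [distribution]
This depends on x4, so it is not a constant.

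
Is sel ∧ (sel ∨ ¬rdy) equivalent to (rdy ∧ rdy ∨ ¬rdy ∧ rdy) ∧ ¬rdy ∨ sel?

E1: sel ∧ (sel ∨ ¬rdy)
    = sel   [absorption]
E2: (rdy ∧ rdy ∨ ¬rdy ∧ rdy) ∧ ¬rdy ∨ sel
    = rdy ∧ ¬rdy ∨ sel   [distribution]
    = sel   [complement / identity]
Both reduce to sel, so they are equivalent.

Yes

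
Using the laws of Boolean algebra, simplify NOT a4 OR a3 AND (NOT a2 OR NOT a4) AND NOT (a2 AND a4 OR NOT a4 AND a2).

NOT a4 OR a3 AND (NOT a2 OR NOT a4) AND NOT (a2 AND a4 OR NOT a4 AND a2)
= NOT a4 OR a3 AND (NOT a2 OR NOT a4) AND NOT a2   [distribution]
= NOT a4 OR a3 AND NOT a2   [absorption]

NOT a4 OR a3 AND NOT a2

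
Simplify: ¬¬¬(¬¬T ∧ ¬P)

¬¬¬(¬¬T ∧ ¬P)
= ¬(¬¬T ∧ ¬P)
= ¬T ∨ P

¬T ∨ P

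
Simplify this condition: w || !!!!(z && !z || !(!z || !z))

w || !!!!(z && !z || !(!z || !z))
= w || !!(z && !z || !(!z || !z))
= w || !!(z && !z || z && z)
= w || !!z
= w || z

w || z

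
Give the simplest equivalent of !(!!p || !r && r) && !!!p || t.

!p || t

!(!!p || !r && r) && !!!p || t
= !!!p && !!!p || t   — complement / identity
= !!!p || t   — idempotence
= !p || t   — double negation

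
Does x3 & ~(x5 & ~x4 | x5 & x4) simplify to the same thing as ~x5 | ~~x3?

E1: x3 & ~(x5 & ~x4 | x5 & x4)
    = x3 & ~x5
E2: ~x5 | ~~x3
    = ~x5 | x3
These differ: at x3=0, x4=0, x5=0, E1 = 0 but E2 = 1.

No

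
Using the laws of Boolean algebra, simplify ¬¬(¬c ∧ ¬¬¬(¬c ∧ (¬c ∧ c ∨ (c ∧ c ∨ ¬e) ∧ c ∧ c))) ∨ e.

¬c ∨ e

¬¬(¬c ∧ ¬¬¬(¬c ∧ (¬c ∧ c ∨ (c ∧ c ∨ ¬e) ∧ c ∧ c))) ∨ e
= ¬(c ∨ ¬¬(¬c ∧ (¬c ∧ c ∨ (c ∧ c ∨ ¬e) ∧ c ∧ c))) ∨ e   (De Morgan)
= ¬(c ∨ ¬¬(¬c ∧ (¬c ∧ c ∨ c ∧ c))) ∨ e   (absorption)
= ¬(c ∨ ¬c ∧ (¬c ∧ c ∨ c ∧ c)) ∨ e   (double negation)
= ¬(c ∨ ¬c ∧ c) ∨ e   (distribution)
= ¬c ∨ e   (complement / identity)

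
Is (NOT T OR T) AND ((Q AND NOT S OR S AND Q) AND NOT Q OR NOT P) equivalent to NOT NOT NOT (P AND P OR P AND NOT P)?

E1: (NOT T OR T) AND ((Q AND NOT S OR S AND Q) AND NOT Q OR NOT P)
    = (NOT T OR T) AND (Q AND NOT Q OR NOT P)   (distribution)
    = Q AND NOT Q OR NOT P   (complement / identity)
    = NOT P   (complement / identity)
E2: NOT NOT NOT (P AND P OR P AND NOT P)
    = NOT NOT NOT P   (distribution)
    = NOT P   (double negation)
Both reduce to NOT P, so they are equivalent.

Yes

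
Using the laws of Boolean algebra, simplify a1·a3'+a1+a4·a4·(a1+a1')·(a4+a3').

a1+a4

a1·a3'+a1+a4·a4·(a1+a1')·(a4+a3')
= a1·a3'+a1+a4·a4·(a4+a3')   (complement / identity)
= a1·a3'+a1+a4·a4   (absorption)
= a1+a4·a4   (absorption)
= a1+a4   (idempotence)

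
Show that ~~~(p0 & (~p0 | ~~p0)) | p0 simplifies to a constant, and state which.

1

~~~(p0 & (~p0 | ~~p0)) | p0
= ~(p0 & (~p0 | ~~p0)) | p0   — double negation
= ~(p0 & (~p0 | p0)) | p0   — double negation
= ~p0 | p0   — complement / identity
= 1   — complement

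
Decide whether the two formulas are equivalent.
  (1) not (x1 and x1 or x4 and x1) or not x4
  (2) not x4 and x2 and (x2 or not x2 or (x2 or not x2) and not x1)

E1: not (x1 and x1 or x4 and x1) or not x4
    = not ((x1 or x4) and x1) or not x4   (distribution)
    = not x1 or not x4   (absorption)
E2: not x4 and x2 and (x2 or not x2 or (x2 or not x2) and not x1)
    = not x4 and x2 and (x2 or not x2)   (absorption)
    = not x4 and x2   (complement / identity)
These differ: at x1=0, x2=0, x4=1, E1 = 1 but E2 = 0.

No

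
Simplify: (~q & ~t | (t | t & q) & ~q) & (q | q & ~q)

(~q & ~t | (t | t & q) & ~q) & (q | q & ~q)
= (~q & ~t | t & ~q) & (q | q & ~q)
= ~q & (q | q & ~q)
= ~q & q
= 0

0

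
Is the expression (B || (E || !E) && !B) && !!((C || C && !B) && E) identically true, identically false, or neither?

(B || (E || !E) && !B) && !!((C || C && !B) && E)
= (B || !B) && !!((C || C && !B) && E)   — complement / identity
= (B || !B) && !!(C && E)   — absorption
= !!(C && E)   — complement / identity
= C && E   — double negation
This depends on C, E, so it is not a constant.

neither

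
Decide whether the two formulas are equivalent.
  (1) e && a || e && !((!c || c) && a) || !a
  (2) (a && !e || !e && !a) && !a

No

E1: e && a || e && !((!c || c) && a) || !a
    = e && a || e && !a || !a   — complement / identity
    = e || !a   — distribution
E2: (a && !e || !e && !a) && !a
    = !e && (a || !a) && !a   — distribution
    = !e && !a   — complement / identity
These differ: at a=0, c=0, e=1, E1 = 1 but E2 = 0.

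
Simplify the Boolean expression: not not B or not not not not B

B

not not B or not not not not B
= not not B or not not B   [double negation]
= not not B   [idempotence]
= B   [double negation]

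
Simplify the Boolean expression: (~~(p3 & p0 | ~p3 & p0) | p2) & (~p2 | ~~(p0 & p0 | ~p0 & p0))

(~~(p3 & p0 | ~p3 & p0) | p2) & (~p2 | ~~(p0 & p0 | ~p0 & p0))
= (~~(p3 & p0 | ~p3 & p0) | p2) & (~p2 | ~~p0)   [distribution]
= (~~p0 | p2) & (~p2 | ~~p0)   [distribution]
= p2 & ~p2 | ~~p0   [distribution]
= p2 & ~p2 | p0   [double negation]
= p0   [complement / identity]

p0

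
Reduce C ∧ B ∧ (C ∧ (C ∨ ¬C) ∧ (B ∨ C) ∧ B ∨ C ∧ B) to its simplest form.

C ∧ B

C ∧ B ∧ (C ∧ (C ∨ ¬C) ∧ (B ∨ C) ∧ B ∨ C ∧ B)
= C ∧ B ∧ (C ∧ (C ∨ ¬C) ∧ B ∨ C ∧ B)   (absorption)
= C ∧ B ∧ (C ∧ B ∨ C ∧ B)   (complement / identity)
= C ∧ B ∧ C ∧ B   (idempotence)
= C ∧ B   (idempotence)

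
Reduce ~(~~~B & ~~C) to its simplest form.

B | ~C

~(~~~B & ~~C)
= ~(~B & ~~C)   — double negation
= B | ~C   — De Morgan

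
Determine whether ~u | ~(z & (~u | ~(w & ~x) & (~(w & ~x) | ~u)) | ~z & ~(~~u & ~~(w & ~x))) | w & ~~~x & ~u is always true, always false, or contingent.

contingent

~u | ~(z & (~u | ~(w & ~x) & (~(w & ~x) | ~u)) | ~z & ~(~~u & ~~(w & ~x))) | w & ~~~x & ~u
= ~u | ~(z & (~u | ~(w & ~x) & (~(w & ~x) | ~u)) | ~z & ~(~~u & ~~(w & ~x))) | w & ~x & ~u   (double negation)
= ~u | ~(z & (~u | ~(w & ~x) & (~(w & ~x) | ~u)) | ~z & (~u | ~(w & ~x))) | w & ~x & ~u   (De Morgan)
= ~u | ~(z & (~u | ~(w & ~x)) | ~z & (~u | ~(w & ~x))) | w & ~x & ~u   (absorption)
= ~u | ~(~u | ~(w & ~x)) | w & ~x & ~u   (distribution)
= ~u | u & w & ~x | w & ~x & ~u   (De Morgan)
= ~u | w & ~x   (distribution)
This depends on u, w, x, so it is not a constant.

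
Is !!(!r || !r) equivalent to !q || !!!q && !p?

E1: !!(!r || !r)
    = !!!r   [idempotence]
    = !r   [double negation]
E2: !q || !!!q && !p
    = !q || !q && !p   [double negation]
    = !q   [absorption]
These differ: at p=0, q=1, r=0, E1 = 1 but E2 = 0.

No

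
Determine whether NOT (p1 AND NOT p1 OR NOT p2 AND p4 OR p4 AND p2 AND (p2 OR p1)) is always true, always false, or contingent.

NOT (p1 AND NOT p1 OR NOT p2 AND p4 OR p4 AND p2 AND (p2 OR p1))
= NOT (NOT p2 AND p4 OR p4 AND p2 AND (p2 OR p1))   (complement / identity)
= NOT (NOT p2 AND p4 OR p4 AND p2)   (absorption)
= NOT p4   (distribution)
This depends on p4, so it is not a constant.

contingent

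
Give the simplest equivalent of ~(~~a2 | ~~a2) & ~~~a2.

~(~~a2 | ~~a2) & ~~~a2
= ~~~a2 & ~~~a2   [idempotence]
= ~~~a2   [idempotence]
= ~a2   [double negation]

~a2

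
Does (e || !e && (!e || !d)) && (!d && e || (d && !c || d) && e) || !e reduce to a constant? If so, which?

(e || !e && (!e || !d)) && (!d && e || (d && !c || d) && e) || !e
= (e || !e) && (!d && e || (d && !c || d) && e) || !e   (absorption)
= (e || !e) && (!d && e || d && e) || !e   (absorption)
= !d && e || d && e || !e   (complement / identity)
= e || !e   (distribution)
= true   (complement)

yes, True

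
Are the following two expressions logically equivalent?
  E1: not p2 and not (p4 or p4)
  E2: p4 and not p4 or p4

E1: not p2 and not (p4 or p4)
    = not p2 and not p4
E2: p4 and not p4 or p4
    = p4
These differ: at p2=0, p4=1, E1 = 0 but E2 = 1.

No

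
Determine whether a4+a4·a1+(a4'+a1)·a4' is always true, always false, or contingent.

always true

a4+a4·a1+(a4'+a1)·a4'
= a4+a4·a1+a4'   (absorption)
= a4+a4'   (absorption)
= 1   (complement)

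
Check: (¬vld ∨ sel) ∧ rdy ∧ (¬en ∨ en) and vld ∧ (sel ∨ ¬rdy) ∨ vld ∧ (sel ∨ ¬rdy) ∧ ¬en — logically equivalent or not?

No

E1: (¬vld ∨ sel) ∧ rdy ∧ (¬en ∨ en)
    = (¬vld ∨ sel) ∧ rdy   [complement / identity]
E2: vld ∧ (sel ∨ ¬rdy) ∨ vld ∧ (sel ∨ ¬rdy) ∧ ¬en
    = vld ∧ (sel ∨ ¬rdy)   [absorption]
These differ: at en=0, rdy=0, sel=1, vld=1, E1 = 0 but E2 = 1.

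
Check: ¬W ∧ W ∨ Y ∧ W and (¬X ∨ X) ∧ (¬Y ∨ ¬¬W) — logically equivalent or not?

E1: ¬W ∧ W ∨ Y ∧ W
    = Y ∧ W   [complement / identity]
E2: (¬X ∨ X) ∧ (¬Y ∨ ¬¬W)
    = (¬X ∨ X) ∧ (¬Y ∨ W)   [double negation]
    = ¬Y ∨ W   [complement / identity]
These differ: at W=0, X=0, Y=0, E1 = 0 but E2 = 1.

No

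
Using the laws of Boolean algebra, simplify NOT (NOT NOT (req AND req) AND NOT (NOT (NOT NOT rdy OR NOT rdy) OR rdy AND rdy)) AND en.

NOT (NOT NOT (req AND req) AND NOT (NOT (NOT NOT rdy OR NOT rdy) OR rdy AND rdy)) AND en
= (NOT (req AND req) OR NOT (NOT NOT rdy OR NOT rdy) OR rdy AND rdy) AND en   — De Morgan
= (NOT (req AND req) OR NOT rdy AND rdy OR rdy AND rdy) AND en   — De Morgan
= (NOT (req AND req) OR rdy) AND en   — distribution
= (NOT req OR rdy) AND en   — idempotence

(NOT req OR rdy) AND en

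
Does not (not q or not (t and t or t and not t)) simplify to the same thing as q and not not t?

Yes

E1: not (not q or not (t and t or t and not t))
    = q and (t and t or t and not t)   — De Morgan
    = q and t   — distribution
E2: q and not not t
    = q and t   — double negation
Both reduce to q and t, so they are equivalent.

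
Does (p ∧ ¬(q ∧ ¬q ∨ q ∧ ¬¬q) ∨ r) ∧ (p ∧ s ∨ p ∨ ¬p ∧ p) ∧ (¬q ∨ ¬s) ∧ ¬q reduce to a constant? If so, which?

no

(p ∧ ¬(q ∧ ¬q ∨ q ∧ ¬¬q) ∨ r) ∧ (p ∧ s ∨ p ∨ ¬p ∧ p) ∧ (¬q ∨ ¬s) ∧ ¬q
= (p ∧ ¬(q ∧ ¬q ∨ q ∧ q) ∨ r) ∧ (p ∧ s ∨ p ∨ ¬p ∧ p) ∧ (¬q ∨ ¬s) ∧ ¬q   (double negation)
= (p ∧ ¬q ∨ r) ∧ (p ∧ s ∨ p ∨ ¬p ∧ p) ∧ (¬q ∨ ¬s) ∧ ¬q   (distribution)
= (p ∧ ¬q ∨ r) ∧ (p ∧ s ∨ p ∨ ¬p ∧ p) ∧ ¬q   (absorption)
= (p ∧ ¬q ∨ r) ∧ (p ∧ s ∨ p) ∧ ¬q   (complement / identity)
= (p ∧ ¬q ∨ r) ∧ p ∧ ¬q   (absorption)
= p ∧ ¬q   (absorption)
This depends on p, q, so it is not a constant.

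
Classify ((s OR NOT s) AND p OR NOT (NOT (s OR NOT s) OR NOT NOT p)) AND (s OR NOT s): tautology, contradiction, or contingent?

tautology

((s OR NOT s) AND p OR NOT (NOT (s OR NOT s) OR NOT NOT p)) AND (s OR NOT s)
= ((s OR NOT s) AND p OR (s OR NOT s) AND NOT p) AND (s OR NOT s)
= (s OR NOT s) AND (s OR NOT s)
= s OR NOT s
= TRUE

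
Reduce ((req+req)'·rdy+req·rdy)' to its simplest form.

rdy'

((req+req)'·rdy+req·rdy)'
= (req'·rdy+req·rdy)'   — idempotence
= rdy'   — distribution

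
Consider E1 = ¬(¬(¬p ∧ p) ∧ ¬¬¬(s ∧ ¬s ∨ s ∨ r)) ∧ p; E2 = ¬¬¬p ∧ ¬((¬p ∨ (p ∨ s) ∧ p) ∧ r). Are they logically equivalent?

E1: ¬(¬(¬p ∧ p) ∧ ¬¬¬(s ∧ ¬s ∨ s ∨ r)) ∧ p
    = ¬(¬(¬p ∧ p) ∧ ¬(s ∧ ¬s ∨ s ∨ r)) ∧ p   — double negation
    = ¬(¬(¬p ∧ p) ∧ ¬(s ∨ r)) ∧ p   — complement / identity
    = (¬p ∧ p ∨ s ∨ r) ∧ p   — De Morgan
    = (s ∨ r) ∧ p   — complement / identity
E2: ¬¬¬p ∧ ¬((¬p ∨ (p ∨ s) ∧ p) ∧ r)
    = ¬¬¬p ∧ ¬((¬p ∨ p) ∧ r)   — absorption
    = ¬p ∧ ¬((¬p ∨ p) ∧ r)   — double negation
    = ¬p ∧ ¬r   — complement / identity
These differ: at p=0, r=0, s=1, E1 = 0 but E2 = 1.

No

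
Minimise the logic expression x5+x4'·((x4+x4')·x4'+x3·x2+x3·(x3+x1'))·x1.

x5+x4'·((x4+x4')·x4'+x3·x2+x3·(x3+x1'))·x1
= x5+x4'·(x4'+x3·x2+x3·(x3+x1'))·x1   — complement / identity
= x5+x4'·(x4'+x3·x2+x3)·x1   — absorption
= x5+x4'·(x4'+x3)·x1   — absorption
= x5+x4'·x1   — absorption

x5+x4'·x1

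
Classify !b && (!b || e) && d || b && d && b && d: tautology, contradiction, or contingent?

!b && (!b || e) && d || b && d && b && d
= !b && d || b && d && b && d   [absorption]
= !b && d || b && d   [idempotence]
= d   [distribution]
This depends on d, so it is not a constant.

contingent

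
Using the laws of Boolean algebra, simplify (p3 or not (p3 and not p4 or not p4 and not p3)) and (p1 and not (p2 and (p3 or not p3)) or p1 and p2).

(p3 or not (p3 and not p4 or not p4 and not p3)) and (p1 and not (p2 and (p3 or not p3)) or p1 and p2)
= (p3 or not not p4) and (p1 and not (p2 and (p3 or not p3)) or p1 and p2)
= (p3 or not not p4) and (p1 and not p2 or p1 and p2)
= (p3 or p4) and (p1 and not p2 or p1 and p2)
= (p3 or p4) and p1

(p3 or p4) and p1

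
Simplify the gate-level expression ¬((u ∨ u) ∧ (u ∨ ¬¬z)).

¬((u ∨ u) ∧ (u ∨ ¬¬z))
= ¬((u ∨ u) ∧ (u ∨ z))   (double negation)
= ¬(u ∧ z ∨ u)   (distribution)
= ¬u   (absorption)

¬u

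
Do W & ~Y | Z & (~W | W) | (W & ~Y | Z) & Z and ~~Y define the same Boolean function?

E1: W & ~Y | Z & (~W | W) | (W & ~Y | Z) & Z
    = W & ~Y | Z | (W & ~Y | Z) & Z   [complement / identity]
    = W & ~Y | Z   [absorption]
E2: ~~Y
    = Y   [double negation]
These differ: at W=0, Y=0, Z=1, E1 = 1 but E2 = 0.

No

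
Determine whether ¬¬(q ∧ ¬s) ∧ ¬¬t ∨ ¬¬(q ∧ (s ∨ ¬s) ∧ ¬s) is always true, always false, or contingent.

¬¬(q ∧ ¬s) ∧ ¬¬t ∨ ¬¬(q ∧ (s ∨ ¬s) ∧ ¬s)
= ¬¬(q ∧ ¬s) ∧ t ∨ ¬¬(q ∧ (s ∨ ¬s) ∧ ¬s)   — double negation
= ¬¬(q ∧ ¬s) ∧ t ∨ ¬¬(q ∧ ¬s)   — complement / identity
= ¬¬(q ∧ ¬s)   — absorption
= q ∧ ¬s   — double negation
This depends on q, s, so it is not a constant.

contingent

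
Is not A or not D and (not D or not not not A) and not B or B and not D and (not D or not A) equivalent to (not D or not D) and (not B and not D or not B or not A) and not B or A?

No

E1: not A or not D and (not D or not not not A) and not B or B and not D and (not D or not A)
    = not A or not D and (not D or not A) and not B or B and not D and (not D or not A)
    = not A or not D and (not D or not A)
    = not A or not D
E2: (not D or not D) and (not B and not D or not B or not A) and not B or A
    = (not D or not D) and (not B or not A) and not B or A
    = (not D or not D) and not B or A
    = not D and not B or A
These differ: at A=0, B=1, D=1, E1 = 1 but E2 = 0.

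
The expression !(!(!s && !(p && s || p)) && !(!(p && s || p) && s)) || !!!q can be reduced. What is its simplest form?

!p || !q

!(!(!s && !(p && s || p)) && !(!(p && s || p) && s)) || !!!q
= !s && !(p && s || p) || !(p && s || p) && s || !!!q
= !(p && s || p) || !!!q
= !(p && s || p) || !q
= !p || !q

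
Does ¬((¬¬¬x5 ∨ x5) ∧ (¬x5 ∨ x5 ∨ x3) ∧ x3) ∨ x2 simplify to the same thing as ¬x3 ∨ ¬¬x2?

Yes

E1: ¬((¬¬¬x5 ∨ x5) ∧ (¬x5 ∨ x5 ∨ x3) ∧ x3) ∨ x2
    = ¬((¬x5 ∨ x5) ∧ (¬x5 ∨ x5 ∨ x3) ∧ x3) ∨ x2   — double negation
    = ¬((¬x5 ∨ x5) ∧ x3) ∨ x2   — absorption
    = ¬x3 ∨ x2   — complement / identity
E2: ¬x3 ∨ ¬¬x2
    = ¬x3 ∨ x2   — double negation
Both reduce to ¬x3 ∨ x2, so they are equivalent.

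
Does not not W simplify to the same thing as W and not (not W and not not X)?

Yes

E1: not not W
    = W   (double negation)
E2: W and not (not W and not not X)
    = W and (W or not X)   (De Morgan)
    = W   (absorption)
Both reduce to W, so they are equivalent.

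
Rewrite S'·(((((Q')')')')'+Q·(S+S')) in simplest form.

S'·(((((Q')')')')'+Q·(S+S'))
= S'·(((Q')')'+Q·(S+S'))   (double negation)
= S'·(((Q')')'+Q)   (complement / identity)
= S'·(Q'+Q)   (double negation)
= S'   (complement / identity)

S'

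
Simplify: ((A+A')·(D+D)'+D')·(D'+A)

((A+A')·(D+D)'+D')·(D'+A)
= ((D+D)'+D')·(D'+A)   — complement / identity
= (D+D)'·A+D'   — distribution
= D'·A+D'   — idempotence
= D'   — absorption

D'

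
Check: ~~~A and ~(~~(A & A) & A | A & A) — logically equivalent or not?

Yes

E1: ~~~A
    = ~A   — double negation
E2: ~(~~(A & A) & A | A & A)
    = ~(A & A & A | A & A)   — double negation
    = ~(A & A | A & A)   — idempotence
    = ~(A & A)   — idempotence
    = ~A   — idempotence
Both reduce to ~A, so they are equivalent.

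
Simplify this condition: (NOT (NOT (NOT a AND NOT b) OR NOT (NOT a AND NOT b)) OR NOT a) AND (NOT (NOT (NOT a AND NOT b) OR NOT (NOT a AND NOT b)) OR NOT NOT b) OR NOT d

(NOT (NOT (NOT a AND NOT b) OR NOT (NOT a AND NOT b)) OR NOT a) AND (NOT (NOT (NOT a AND NOT b) OR NOT (NOT a AND NOT b)) OR NOT NOT b) OR NOT d
= NOT a AND NOT NOT b OR NOT (NOT (NOT a AND NOT b) OR NOT (NOT a AND NOT b)) OR NOT d   (distribution)
= NOT a AND NOT NOT b OR NOT NOT (NOT a AND NOT b) OR NOT d   (idempotence)
= NOT a AND NOT NOT b OR NOT a AND NOT b OR NOT d   (double negation)
= NOT a AND b OR NOT a AND NOT b OR NOT d   (double negation)
= NOT a OR NOT d   (distribution)

NOT a OR NOT d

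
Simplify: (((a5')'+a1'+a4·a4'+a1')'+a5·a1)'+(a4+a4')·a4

a1'+a4

(((a5')'+a1'+a4·a4'+a1')'+a5·a1)'+(a4+a4')·a4
= (((a5')'+a1'+a4·a4'+a1')'+a5·a1)'+a4   [complement / identity]
= (((a5')'+a1'+a1')'+a5·a1)'+a4   [complement / identity]
= (((a5')'+a1')'+a5·a1)'+a4   [idempotence]
= (a5'·a1+a5·a1)'+a4   [De Morgan]
= a1'+a4   [distribution]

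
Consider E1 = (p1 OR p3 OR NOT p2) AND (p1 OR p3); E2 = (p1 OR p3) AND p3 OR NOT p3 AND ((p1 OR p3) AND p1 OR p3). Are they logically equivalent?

E1: (p1 OR p3 OR NOT p2) AND (p1 OR p3)
    = p1 OR p3   (absorption)
E2: (p1 OR p3) AND p3 OR NOT p3 AND ((p1 OR p3) AND p1 OR p3)
    = (p1 OR p3) AND p3 OR NOT p3 AND (p1 OR p3)   (absorption)
    = p1 OR p3   (distribution)
Both reduce to p1 OR p3, so they are equivalent.

Yes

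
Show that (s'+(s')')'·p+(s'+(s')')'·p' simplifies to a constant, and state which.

(s'+(s')')'·p+(s'+(s')')'·p'
= (s'+(s')')'   [distribution]
= s·s'   [De Morgan]
= 0   [complement]

0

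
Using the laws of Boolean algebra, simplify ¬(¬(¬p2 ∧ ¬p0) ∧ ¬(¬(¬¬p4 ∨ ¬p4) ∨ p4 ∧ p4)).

¬p2 ∧ ¬p0 ∨ p4

¬(¬(¬p2 ∧ ¬p0) ∧ ¬(¬(¬¬p4 ∨ ¬p4) ∨ p4 ∧ p4))
= ¬p2 ∧ ¬p0 ∨ ¬(¬¬p4 ∨ ¬p4) ∨ p4 ∧ p4
= ¬p2 ∧ ¬p0 ∨ ¬p4 ∧ p4 ∨ p4 ∧ p4
= ¬p2 ∧ ¬p0 ∨ p4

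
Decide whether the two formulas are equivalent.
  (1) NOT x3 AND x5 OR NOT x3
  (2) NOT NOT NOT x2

E1: NOT x3 AND x5 OR NOT x3
    = NOT x3   [absorption]
E2: NOT NOT NOT x2
    = NOT x2   [double negation]
These differ: at x2=0, x3=1, x5=0, E1 = 0 but E2 = 1.

No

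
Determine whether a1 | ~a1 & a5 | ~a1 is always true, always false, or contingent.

a1 | ~a1 & a5 | ~a1
= a1 | ~a1   (absorption)
= 1   (complement)

always true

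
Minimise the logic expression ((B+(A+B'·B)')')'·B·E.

B·E

((B+(A+B'·B)')')'·B·E
= ((B+A')')'·B·E   [complement / identity]
= (B+A')·B·E   [double negation]
= B·E   [absorption]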